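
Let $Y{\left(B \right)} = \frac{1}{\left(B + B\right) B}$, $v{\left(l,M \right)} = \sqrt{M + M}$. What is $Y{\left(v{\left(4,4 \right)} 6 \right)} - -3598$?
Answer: $\frac{2072449}{576} \approx 3598.0$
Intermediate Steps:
$v{\left(l,M \right)} = \sqrt{2} \sqrt{M}$ ($v{\left(l,M \right)} = \sqrt{2 M} = \sqrt{2} \sqrt{M}$)
$Y{\left(B \right)} = \frac{1}{2 B^{2}}$ ($Y{\left(B \right)} = \frac{1}{2 B B} = \frac{\frac{1}{2} \frac{1}{B}}{B} = \frac{1}{2 B^{2}}$)
$Y{\left(v{\left(4,4 \right)} 6 \right)} - -3598 = \frac{1}{2 \cdot 288} - -3598 = \frac{1}{2 \cdot 288} + 3598 = \frac{1}{2} \cdot \frac{1}{288} + 3598 = \frac{1}{576} + 3598 = \frac{2072449}{576}$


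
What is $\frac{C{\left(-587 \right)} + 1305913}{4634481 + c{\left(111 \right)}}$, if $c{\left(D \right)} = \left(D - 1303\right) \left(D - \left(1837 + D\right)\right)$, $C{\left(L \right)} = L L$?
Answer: $\frac{1650482}{6824185} \approx 0.24186$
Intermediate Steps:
$C{\left(L \right)} = L^{2}$
$c{\left(D \right)} = 2393611 - 1837 D$ ($c{\left(D \right)} = \left(-1303 + D\right) \left(-1837\right) = 2393611 - 1837 D$)
$\frac{C{\left(-587 \right)} + 1305913}{4634481 + c{\left(111 \right)}} = \frac{\left(-587\right)^{2} + 1305913}{4634481 + \left(2393611 - 203907\right)} = \frac{344569 + 1305913}{4634481 + \left(2393611 - 203907\right)} = \frac{1650482}{4634481 + 2189704} = \frac{1650482}{6824185}$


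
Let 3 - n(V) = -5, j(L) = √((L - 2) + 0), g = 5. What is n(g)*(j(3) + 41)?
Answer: 336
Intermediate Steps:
j(L) = √(-2 + L) (j(L) = √((-2 + L) + 0) = √(-2 + L))
n(V) = 8 (n(V) = 3 - 1*(-5) = 3 + 5 = 8)
n(g)*(j(3) + 41) = 8*(√(-2 + 3) + 41) = 8*(√1 + 41) = 8*(1 + 41) = 8*42 = 336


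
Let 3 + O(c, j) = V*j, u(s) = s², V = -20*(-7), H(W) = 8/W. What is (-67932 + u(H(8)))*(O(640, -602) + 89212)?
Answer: -334831899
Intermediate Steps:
V = 140
O(c, j) = -3 + 140*j
(-67932 + u(H(8)))*(O(640, -602) + 89212) = (-67932 + (8/8)²)*((-3 + 140*(-602)) + 89212) = (-67932 + (8*(⅛))²)*((-3 - 84280) + 89212) = (-67932 + 1²)*(-84283 + 89212) = (-67932 + 1)*4929 = -67931*4929 = -334831899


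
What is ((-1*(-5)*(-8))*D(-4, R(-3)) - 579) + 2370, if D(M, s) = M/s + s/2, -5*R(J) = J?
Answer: 6137/3 ≈ 2045.7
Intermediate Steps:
R(J) = -J/5
D(M, s) = s/2 + M/s (D(M, s) = M/s + s*(½) = M/s + s/2 = s/2 + M/s)
((-1*(-5)*(-8))*D(-4, R(-3)) - 579) + 2370 = ((-1*(-5)*(-8))*((-⅕*(-3))/2 - 4/((-⅕*(-3)))) - 579) + 2370 = ((5*(-8))*((½)*(⅗) - 4/⅗) - 579) + 2370 = (-40*(3/10 - 4*5/3) - 579) + 2370 = (-40*(3/10 - 20/3) - 579) + 2370 = (-40*(-191/30) - 579) + 2370 = (764/3 - 579) + 2370 = -973/3 + 2370 = 6137/3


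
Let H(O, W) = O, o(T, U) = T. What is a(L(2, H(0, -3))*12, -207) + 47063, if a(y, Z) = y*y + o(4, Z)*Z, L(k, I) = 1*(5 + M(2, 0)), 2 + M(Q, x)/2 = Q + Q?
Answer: 57899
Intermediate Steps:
M(Q, x) = -4 + 4*Q (M(Q, x) = -4 + 2*(Q + Q) = -4 + 2*(2*Q) = -4 + 4*Q)
L(k, I) = 9 (L(k, I) = 1*(5 + (-4 + 4*2)) = 1*(5 + (-4 + 8)) = 1*(5 + 4) = 1*9 = 9)
a(y, Z) = y² + 4*Z (a(y, Z) = y*y + 4*Z = y² + 4*Z)
a(L(2, H(0, -3))*12, -207) + 47063 = ((9*12)² + 4*(-207)) + 47063 = (108² - 828) + 47063 = (11664 - 828) + 47063 = 10836 + 47063 = 57899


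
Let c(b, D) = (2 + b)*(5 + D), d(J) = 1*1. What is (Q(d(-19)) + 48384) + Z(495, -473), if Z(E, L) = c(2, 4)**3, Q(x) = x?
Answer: 95041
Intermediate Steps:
d(J) = 1
Z(E, L) = 46656 (Z(E, L) = (10 + 2*4 + 5*2 + 4*2)**3 = (10 + 8 + 10 + 8)**3 = 36**3 = 46656)
(Q(d(-19)) + 48384) + Z(495, -473) = (1 + 48384) + 46656 = 48385 + 46656 = 95041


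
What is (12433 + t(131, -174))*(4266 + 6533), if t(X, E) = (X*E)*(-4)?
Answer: 1118873591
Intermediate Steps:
t(X, E) = -4*E*X (t(X, E) = (E*X)*(-4) = -4*E*X)
(12433 + t(131, -174))*(4266 + 6533) = (12433 - 4*(-174)*131)*(4266 + 6533) = (12433 + 91176)*10799 = 103609*10799 = 1118873591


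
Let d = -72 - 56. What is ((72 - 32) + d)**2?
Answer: 7744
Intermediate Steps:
d = -128
((72 - 32) + d)**2 = ((72 - 32) - 128)**2 = (40 - 128)**2 = (-88)**2 = 7744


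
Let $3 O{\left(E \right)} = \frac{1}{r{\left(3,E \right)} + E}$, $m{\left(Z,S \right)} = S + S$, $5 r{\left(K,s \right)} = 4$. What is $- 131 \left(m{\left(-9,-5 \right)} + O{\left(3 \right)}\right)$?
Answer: $\frac{74015}{57} \approx 1298.5$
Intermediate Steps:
$r{\left(K,s \right)} = \frac{4}{5}$ ($r{\left(K,s \right)} = \frac{1}{5} \cdot 4 = \frac{4}{5}$)
$m{\left(Z,S \right)} = 2 S$
$O{\left(E \right)} = \frac{1}{3 \left(\frac{4}{5} + E\right)}$
$- 131 \left(m{\left(-9,-5 \right)} + O{\left(3 \right)}\right) = - 131 \left(2 \left(-5\right) + \frac{5}{3 \left(4 + 5 \cdot 3\right)}\right) = - 131 \left(-10 + \frac{5}{3 \left(4 + 15\right)}\right) = - 131 \left(-10 + \frac{5}{3 \cdot 19}\right) = - 131 \left(-10 + \frac{5}{3} \cdot \frac{1}{19}\right) = - 131 \left(-10 + \frac{5}{57}\right) = \left(-131\right) \left(- \frac{565}{57}\right) = \frac{74015}{57}$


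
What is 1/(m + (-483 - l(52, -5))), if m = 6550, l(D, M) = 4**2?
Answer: 1/6051 ≈ 0.00016526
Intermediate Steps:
l(D, M) = 16
1/(m + (-483 - l(52, -5))) = 1/(6550 + (-483 - 1*16)) = 1/(6550 + (-483 - 16)) = 1/(6550 - 499) = 1/6051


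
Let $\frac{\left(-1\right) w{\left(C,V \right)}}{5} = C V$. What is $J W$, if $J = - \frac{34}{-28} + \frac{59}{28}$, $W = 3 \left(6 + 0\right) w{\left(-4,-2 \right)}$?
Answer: $- \frac{16740}{7} \approx -2391.4$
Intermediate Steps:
$w{\left(C,V \right)} = - 5 C V$
$W = -720$ ($W = 3 \left(6 + 0\right) \left(\left(-5\right) \left(-4\right) \left(-2\right)\right) = 3 \cdot 6 \left(-40\right) = 18 \left(-40\right) = -720$)
$J = \frac{93}{28}$ ($J = \left(-34\right) \left(- \frac{1}{28}\right) + 59 \cdot \frac{1}{28} = \frac{17}{14} + \frac{59}{28} = \frac{93}{28} \approx 3.3214$)
$J W = \frac{93}{28} \left(-720\right) = - \frac{16740}{7}$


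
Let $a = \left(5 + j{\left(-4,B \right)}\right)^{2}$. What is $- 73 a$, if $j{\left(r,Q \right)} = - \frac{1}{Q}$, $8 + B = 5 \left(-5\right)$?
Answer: $- \frac{2011588}{1089} \approx -1847.2$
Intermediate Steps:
$B = -33$ ($B = -8 + 5 \left(-5\right) = -8 - 25 = -33$)
$a = \frac{27556}{1089}$ ($a = \left(5 - \frac{1}{-33}\right)^{2} = \left(5 - - \frac{1}{33}\right)^{2} = \left(5 + \frac{1}{33}\right)^{2} = \left(\frac{166}{33}\right)^{2} = \frac{27556}{1089} \approx 25.304$)
$- 73 a = \left(-73\right) \frac{27556}{1089} = - \frac{2011588}{1089}$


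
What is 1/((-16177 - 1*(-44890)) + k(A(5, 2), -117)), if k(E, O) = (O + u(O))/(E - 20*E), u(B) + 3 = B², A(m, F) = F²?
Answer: 76/2168619 ≈ 3.5045e-5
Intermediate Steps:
u(B) = -3 + B²
k(E, O) = -(-3 + O + O²)/(19*E) (k(E, O) = (O + (-3 + O²))/(E - 20*E) = (-3 + O + O²)/((-19*E)) = (-3 + O + O²)*(-1/(19*E)) = -(-3 + O + O²)/(19*E))
1/((-16177 - 1*(-44890)) + k(A(5, 2), -117)) = 1/((-16177 - 1*(-44890)) + (3 - 1*(-117) - 1*(-117)²)/(19*(2²))) = 1/((-16177 + 44890) + (1/19)*(3 + 117 - 1*13689)/4) = 1/(28713 + (1/19)*(¼)*(3 + 117 - 13689)) = 1/(28713 + (1/19)*(¼)*(-13569)) = 1/(28713 - 13569/76) = 1/(2168619/76) = 76/2168619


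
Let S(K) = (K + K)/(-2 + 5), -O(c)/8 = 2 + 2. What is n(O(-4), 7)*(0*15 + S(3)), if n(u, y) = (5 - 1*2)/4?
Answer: 3/2 ≈ 1.5000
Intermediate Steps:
O(c) = -32 (O(c) = -8*(2 + 2) = -8*4 = -32)
S(K) = 2*K/3 (S(K) = (2*K)/3 = (2*K)*(⅓) = 2*K/3)
n(u, y) = ¾ (n(u, y) = (5 - 2)*(¼) = 3*(¼) = ¾)
n(O(-4), 7)*(0*15 + S(3)) = 3*(0*15 + (⅔)*3)/4 = 3*(0 + 2)/4 = (¾)*2 = 3/2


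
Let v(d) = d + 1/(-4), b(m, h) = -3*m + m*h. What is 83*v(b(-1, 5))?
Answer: -747/4 ≈ -186.75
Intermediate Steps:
b(m, h) = -3*m + h*m
v(d) = -¼ + d (v(d) = d - ¼ = -¼ + d)
83*v(b(-1, 5)) = 83*(-¼ - (-3 + 5)) = 83*(-¼ - 1*2) = 83*(-¼ - 2) = 83*(-9/4) = -747/4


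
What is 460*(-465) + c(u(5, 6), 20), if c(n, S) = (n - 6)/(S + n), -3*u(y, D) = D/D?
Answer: -12620119/59 ≈ -2.1390e+5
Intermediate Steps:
u(y, D) = -1/3 (u(y, D) = -D/(3*D) = -1/3*1 = -1/3)
c(n, S) = (-6 + n)/(S + n)
460*(-465) + c(u(5, 6), 20) = 460*(-465) + (-6 - 1/3)/(20 - 1/3) = -213900 - 19/3/(59/3) = -213900 + (3/59)*(-19/3) = -213900 - 19/59 = -12620119/59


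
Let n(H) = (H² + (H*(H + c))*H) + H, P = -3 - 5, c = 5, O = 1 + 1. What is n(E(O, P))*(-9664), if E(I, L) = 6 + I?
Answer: -8736256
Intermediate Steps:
O = 2
P = -8
n(H) = H + H² + H²*(5 + H) (n(H) = (H² + (H*(H + 5))*H) + H = (H² + (H*(5 + H))*H) + H = (H² + H²*(5 + H)) + H = H + H² + H²*(5 + H))
n(E(O, P))*(-9664) = ((6 + 2)*(1 + (6 + 2)² + 6*(6 + 2)))*(-9664) = (8*(1 + 8² + 6*8))*(-9664) = (8*(1 + 64 + 48))*(-9664) = (8*113)*(-9664) = 904*(-9664) = -8736256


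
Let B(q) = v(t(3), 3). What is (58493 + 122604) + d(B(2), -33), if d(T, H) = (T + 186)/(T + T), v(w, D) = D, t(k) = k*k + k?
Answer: 362257/2 ≈ 1.8113e+5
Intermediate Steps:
t(k) = k + k² (t(k) = k² + k = k + k²)
B(q) = 3
d(T, H) = (186 + T)/(2*T) (d(T, H) = (186 + T)/((2*T)) = (186 + T)*(1/(2*T)) = (186 + T)/(2*T))
(58493 + 122604) + d(B(2), -33) = (58493 + 122604) + (½)*(186 + 3)/3 = 181097 + (½)*(⅓)*189 = 181097 + 63/2 = 362257/2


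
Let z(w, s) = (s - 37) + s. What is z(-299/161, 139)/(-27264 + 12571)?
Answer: -241/14693 ≈ -0.016402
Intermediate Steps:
z(w, s) = -37 + 2*s (z(w, s) = (-37 + s) + s = -37 + 2*s)
z(-299/161, 139)/(-27264 + 12571) = (-37 + 2*139)/(-27264 + 12571) = (-37 + 278)/(-14693) = 241*(-1/14693) = -241/14693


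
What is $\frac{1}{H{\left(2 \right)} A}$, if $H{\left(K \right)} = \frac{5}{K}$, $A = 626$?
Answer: $\frac{1}{1565} \approx 0.00063898$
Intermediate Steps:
$\frac{1}{H{\left(2 \right)} A} = \frac{1}{\frac{5}{2} \cdot 626} = \frac{1}{1565}$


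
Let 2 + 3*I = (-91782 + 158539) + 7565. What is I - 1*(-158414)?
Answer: 549562/3 ≈ 1.8319e+5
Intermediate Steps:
I = 74320/3 (I = -⅔ + ((-91782 + 158539) + 7565)/3 = -⅔ + (66757 + 7565)/3 = -⅔ + (⅓)*74322 = -⅔ + 24774 = 74320/3 ≈ 24773.)
I - 1*(-158414) = 74320/3 - 1*(-158414) = 74320/3 + 158414 = 549562/3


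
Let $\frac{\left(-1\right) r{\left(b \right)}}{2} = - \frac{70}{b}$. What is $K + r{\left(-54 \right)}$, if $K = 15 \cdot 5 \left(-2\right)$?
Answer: $- \frac{4120}{27} \approx -152.59$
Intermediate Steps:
$r{\left(b \right)} = \frac{140}{b}$ ($r{\left(b \right)} = - 2 \left(- \frac{70}{b}\right) = \frac{140}{b}$)
$K = -150$ ($K = 75 \left(-2\right) = -150$)
$K + r{\left(-54 \right)} = -150 + \frac{140}{-54} = -150 + 140 \left(- \frac{1}{54}\right) = -150 - \frac{70}{27} = - \frac{4120}{27}$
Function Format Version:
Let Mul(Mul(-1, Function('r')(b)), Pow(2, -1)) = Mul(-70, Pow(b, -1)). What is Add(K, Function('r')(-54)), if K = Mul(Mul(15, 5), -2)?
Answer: Rational(-4120, 27) ≈ -152.59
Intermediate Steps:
Function('r')(b) = Mul(140, Pow(b, -1)) (Function('r')(b) = Mul(-2, Mul(-70, Pow(b, -1))) = Mul(140, Pow(b, -1)))
K = -150 (K = Mul(75, -2) = -150)
Add(K, Function('r')(-54)) = Add(-150, Mul(140, Pow(-54, -1))) = Add(-150, Mul(140, Rational(-1, 54))) = Add(-150, Rational(-70, 27)) = Rational(-4120, 27)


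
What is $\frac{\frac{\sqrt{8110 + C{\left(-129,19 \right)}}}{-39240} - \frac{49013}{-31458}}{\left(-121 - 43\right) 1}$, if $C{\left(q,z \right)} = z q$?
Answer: $- \frac{49013}{5159112} + \frac{\sqrt{5659}}{6435360} \approx -0.0094886$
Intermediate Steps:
$C{\left(q,z \right)} = q z$
$\frac{\frac{\sqrt{8110 + C{\left(-129,19 \right)}}}{-39240} - \frac{49013}{-31458}}{\left(-121 - 43\right) 1} = \frac{\frac{\sqrt{8110 - 2451}}{-39240} - \frac{49013}{-31458}}{\left(-121 - 43\right) 1} = \frac{\sqrt{8110 - 2451} \left(- \frac{1}{39240}\right) - - \frac{49013}{31458}}{\left(-164\right) 1} = \frac{\sqrt{5659} \left(- \frac{1}{39240}\right) + \frac{49013}{31458}}{-164} = \left(- \frac{\sqrt{5659}}{39240} + \frac{49013}{31458}\right) \left(- \frac{1}{164}\right) = \left(\frac{49013}{31458} - \frac{\sqrt{5659}}{39240}\right) \left(- \frac{1}{164}\right) = - \frac{49013}{5159112} + \frac{\sqrt{5659}}{6435360}$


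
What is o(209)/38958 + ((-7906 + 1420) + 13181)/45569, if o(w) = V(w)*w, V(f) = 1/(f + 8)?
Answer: 56608290691/385235131134 ≈ 0.14694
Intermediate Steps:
V(f) = 1/(8 + f)
o(w) = w/(8 + w)
o(209)/38958 + ((-7906 + 1420) + 13181)/45569 = (209/(8 + 209))/38958 + ((-7906 + 1420) + 13181)/45569 = (209/217)*(1/38958) + (-6486 + 13181)*(1/45569) = (209*(1/217))*(1/38958) + 6695*(1/45569) = (209/217)*(1/38958) + 6695/45569 = 209/8453886 + 6695/45569 = 56608290691/385235131134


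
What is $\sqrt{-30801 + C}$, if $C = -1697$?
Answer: $i \sqrt{32498} \approx 180.27 i$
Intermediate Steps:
$\sqrt{-30801 + C} = \sqrt{-30801 - 1697} = \sqrt{-32498} = i \sqrt{32498}$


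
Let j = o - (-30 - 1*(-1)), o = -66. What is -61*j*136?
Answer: 306952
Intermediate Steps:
j = -37 (j = -66 - (-30 - 1*(-1)) = -66 - (-30 + 1) = -66 - 1*(-29) = -66 + 29 = -37)
-61*j*136 = -61*(-37)*136 = 2257*136 = 306952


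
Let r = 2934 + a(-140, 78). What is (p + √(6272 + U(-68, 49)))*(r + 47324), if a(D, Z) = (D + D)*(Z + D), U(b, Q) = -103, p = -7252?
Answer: -490365736 + 67618*√6169 ≈ -4.8505e+8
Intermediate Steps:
a(D, Z) = 2*D*(D + Z) (a(D, Z) = (2*D)*(D + Z) = 2*D*(D + Z))
r = 20294 (r = 2934 + 2*(-140)*(-140 + 78) = 2934 + 2*(-140)*(-62) = 2934 + 17360 = 20294)
(p + √(6272 + U(-68, 49)))*(r + 47324) = (-7252 + √(6272 - 103))*(20294 + 47324) = (-7252 + √6169)*67618 = -490365736 + 67618*√6169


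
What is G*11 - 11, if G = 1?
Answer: 0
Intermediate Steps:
G*11 - 11 = 1*11 - 11 = 11 - 11 = 0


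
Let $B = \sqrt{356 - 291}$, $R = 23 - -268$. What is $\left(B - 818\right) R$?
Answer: $-238038 + 291 \sqrt{65} \approx -2.3569 \cdot 10^{5}$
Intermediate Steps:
$R = 291$ ($R = 23 + 268 = 291$)
$B = \sqrt{65} \approx 8.0623$
$\left(B - 818\right) R = \left(\sqrt{65} - 818\right) 291 = \left(-818 + \sqrt{65}\right) 291 = -238038 + 291 \sqrt{65}$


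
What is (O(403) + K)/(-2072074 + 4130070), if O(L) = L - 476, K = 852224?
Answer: 852151/2057996 ≈ 0.41407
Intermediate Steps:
O(L) = -476 + L
(O(403) + K)/(-2072074 + 4130070) = ((-476 + 403) + 852224)/(-2072074 + 4130070) = (-73 + 852224)/2057996 = 852151*(1/2057996) = 852151/2057996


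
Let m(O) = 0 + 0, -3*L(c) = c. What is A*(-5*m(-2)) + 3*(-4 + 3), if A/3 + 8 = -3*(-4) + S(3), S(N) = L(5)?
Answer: -3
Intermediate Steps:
L(c) = -c/3
S(N) = -5/3 (S(N) = -⅓*5 = -5/3)
m(O) = 0
A = 7 (A = -24 + 3*(-3*(-4) - 5/3) = -24 + 3*(12 - 5/3) = -24 + 3*(31/3) = -24 + 31 = 7)
A*(-5*m(-2)) + 3*(-4 + 3) = 7*(-5*0) + 3*(-4 + 3) = 7*0 + 3*(-1) = 0 - 3 = -3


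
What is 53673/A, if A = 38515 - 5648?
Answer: 53673/32867 ≈ 1.6330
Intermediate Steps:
A = 32867
53673/A = 53673/32867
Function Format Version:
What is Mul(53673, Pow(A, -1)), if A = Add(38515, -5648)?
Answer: Rational(53673, 32867) ≈ 1.6330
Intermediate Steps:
A = 32867
Mul(53673, Pow(A, -1)) = Mul(53673, Pow(32867, -1)) = Mul(53673, Rational(1, 32867)) = Rational(53673, 32867)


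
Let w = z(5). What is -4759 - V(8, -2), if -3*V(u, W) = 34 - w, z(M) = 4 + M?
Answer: -14252/3 ≈ -4750.7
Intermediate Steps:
w = 9 (w = 4 + 5 = 9)
V(u, W) = -25/3 (V(u, W) = -(34 - 1*9)/3 = -(34 - 9)/3 = -⅓*25 = -25/3)
-4759 - V(8, -2) = -4759 - 1*(-25/3) = -4759 + 25/3 = -14252/3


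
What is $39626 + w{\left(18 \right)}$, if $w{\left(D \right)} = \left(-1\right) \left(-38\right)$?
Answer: $39664$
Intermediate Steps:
$w{\left(D \right)} = 38$
$39626 + w{\left(18 \right)} = 39626 + 38 = 39664$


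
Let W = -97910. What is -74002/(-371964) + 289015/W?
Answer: -2506440991/910474881 ≈ -2.7529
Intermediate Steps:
-74002/(-371964) + 289015/W = -74002/(-371964) + 289015/(-97910) = -74002*(-1/371964) + 289015*(-1/97910) = 37001/185982 - 57803/19582 = -2506440991/910474881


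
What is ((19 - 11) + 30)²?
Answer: 1444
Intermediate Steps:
((19 - 11) + 30)² = (8 + 30)² = 38² = 1444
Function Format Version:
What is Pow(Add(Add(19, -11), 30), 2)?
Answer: 1444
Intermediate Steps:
Pow(Add(Add(19, -11), 30), 2) = Pow(Add(8, 30), 2) = Pow(38, 2) = 1444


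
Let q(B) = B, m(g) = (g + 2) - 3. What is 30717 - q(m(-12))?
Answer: 30730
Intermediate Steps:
m(g) = -1 + g (m(g) = (2 + g) - 3 = -1 + g)
30717 - q(m(-12)) = 30717 - (-1 - 12) = 30717 - 1*(-13) = 30717 + 13 = 30730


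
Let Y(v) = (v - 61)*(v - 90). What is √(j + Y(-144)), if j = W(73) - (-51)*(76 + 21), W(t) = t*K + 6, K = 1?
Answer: 2*√13249 ≈ 230.21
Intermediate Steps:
Y(v) = (-90 + v)*(-61 + v) (Y(v) = (-61 + v)*(-90 + v) = (-90 + v)*(-61 + v))
W(t) = 6 + t (W(t) = t*1 + 6 = t + 6 = 6 + t)
j = 5026 (j = (6 + 73) - (-51)*(76 + 21) = 79 - (-51)*97 = 79 - 1*(-4947) = 79 + 4947 = 5026)
√(j + Y(-144)) = √(5026 + (5490 + (-144)² - 151*(-144))) = √(5026 + (5490 + 20736 + 21744)) = √(5026 + 47970) = √52996 = 2*√13249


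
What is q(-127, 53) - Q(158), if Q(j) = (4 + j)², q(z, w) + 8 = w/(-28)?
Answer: -735109/28 ≈ -26254.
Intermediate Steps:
q(z, w) = -8 - w/28 (q(z, w) = -8 + w/(-28) = -8 + w*(-1/28) = -8 - w/28)
q(-127, 53) - Q(158) = (-8 - 1/28*53) - (4 + 158)² = (-8 - 53/28) - 1*162² = -277/28 - 1*26244 = -277/28 - 26244 = -735109/28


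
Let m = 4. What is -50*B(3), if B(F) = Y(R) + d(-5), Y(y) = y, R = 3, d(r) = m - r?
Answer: -600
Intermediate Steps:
d(r) = 4 - r
B(F) = 12 (B(F) = 3 + (4 - 1*(-5)) = 3 + (4 + 5) = 3 + 9 = 12)
-50*B(3) = -50*12 = -600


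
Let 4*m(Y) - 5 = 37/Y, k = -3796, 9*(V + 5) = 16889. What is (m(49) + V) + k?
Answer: -1696091/882 ≈ -1923.0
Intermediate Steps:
V = 16844/9 (V = -5 + (⅑)*16889 = -5 + 16889/9 = 16844/9 ≈ 1871.6)
m(Y) = 5/4 + 37/(4*Y) (m(Y) = 5/4 + (37/Y)/4 = 5/4 + 37/(4*Y))
(m(49) + V) + k = ((¼)*(37 + 5*49)/49 + 16844/9) - 3796 = ((¼)*(1/49)*(37 + 245) + 16844/9) - 3796 = ((¼)*(1/49)*282 + 16844/9) - 3796 = (141/98 + 16844/9) - 3796 = 1651981/882 - 3796 = -1696091/882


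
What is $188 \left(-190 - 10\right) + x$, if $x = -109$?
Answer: $-37709$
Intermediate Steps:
$188 \left(-190 - 10\right) + x = 188 \left(-190 - 10\right) - 109 = 188 \left(-200\right) - 109 = -37600 - 109 = -37709$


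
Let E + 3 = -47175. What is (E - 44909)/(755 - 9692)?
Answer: 92087/8937 ≈ 10.304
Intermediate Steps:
E = -47178 (E = -3 - 47175 = -47178)
(E - 44909)/(755 - 9692) = (-47178 - 44909)/(755 - 9692) = -92087/(-8937) = -92087*(-1/8937) = 92087/8937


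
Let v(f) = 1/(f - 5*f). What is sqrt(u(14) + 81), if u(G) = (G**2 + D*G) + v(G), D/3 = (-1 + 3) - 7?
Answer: 11*sqrt(434)/28 ≈ 8.1843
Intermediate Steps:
D = -15 (D = 3*((-1 + 3) - 7) = 3*(2 - 7) = 3*(-5) = -15)
v(f) = -1/(4*f) (v(f) = 1/(-4*f) = -1/(4*f))
u(G) = G**2 - 15*G - 1/(4*G) (u(G) = (G**2 - 15*G) - 1/(4*G) = G**2 - 15*G - 1/(4*G))
sqrt(u(14) + 81) = sqrt((14**2 - 15*14 - 1/4/14) + 81) = sqrt((196 - 210 - 1/4*1/14) + 81) = sqrt((196 - 210 - 1/56) + 81) = sqrt(-785/56 + 81) = sqrt(3751/56) = 11*sqrt(434)/28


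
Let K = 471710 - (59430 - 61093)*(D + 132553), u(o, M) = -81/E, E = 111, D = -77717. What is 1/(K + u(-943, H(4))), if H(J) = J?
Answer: 37/3391567159 ≈ 1.0909e-8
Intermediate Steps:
u(o, M) = -27/37 (u(o, M) = -81/111 = -81*1/111 = -27/37)
K = 91663978 (K = 471710 - (59430 - 61093)*(-77717 + 132553) = 471710 - (-1663)*54836 = 471710 - 1*(-91192268) = 471710 + 91192268 = 91663978)
1/(K + u(-943, H(4))) = 1/(91663978 - 27/37) = 1/(3391567159/37) = 37/3391567159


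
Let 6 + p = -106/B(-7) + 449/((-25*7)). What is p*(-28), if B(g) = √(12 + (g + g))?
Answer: 5996/25 - 1484*I*√2 ≈ 239.84 - 2098.7*I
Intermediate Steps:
B(g) = √(12 + 2*g)
p = -1499/175 + 53*I*√2 (p = -6 + (-106/√(12 + 2*(-7)) + 449/((-25*7))) = -6 + (-106/√(12 - 14) + 449/(-175)) = -6 + (-106*(-I*√2/2) + 449*(-1/175)) = -6 + (-106*(-I*√2/2) - 449/175) = -6 + (-(-53)*I*√2 - 449/175) = -6 + (53*I*√2 - 449/175) = -6 + (-449/175 + 53*I*√2) = -1499/175 + 53*I*√2 ≈ -8.5657 + 74.953*I)
p*(-28) = (-1499/175 + 53*I*√2)*(-28) = 5996/25 - 1484*I*√2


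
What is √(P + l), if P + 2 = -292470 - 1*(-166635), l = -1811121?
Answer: I*√1936958 ≈ 1391.7*I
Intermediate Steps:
P = -125837 (P = -2 + (-292470 - 1*(-166635)) = -2 + (-292470 + 166635) = -2 - 125835 = -125837)
√(P + l) = √(-125837 - 1811121) = √(-1936958) = I*√1936958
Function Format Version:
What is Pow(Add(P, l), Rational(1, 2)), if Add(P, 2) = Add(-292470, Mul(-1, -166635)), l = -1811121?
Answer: Mul(I, Pow(1936958, Rational(1, 2))) ≈ Mul(1391.7, I)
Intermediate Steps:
P = -125837 (P = Add(-2, Add(-292470, Mul(-1, -166635))) = Add(-2, Add(-292470, 166635)) = Add(-2, -125835) = -125837)
Pow(Add(P, l), Rational(1, 2)) = Pow(Add(-125837, -1811121), Rational(1, 2)) = Pow(-1936958, Rational(1, 2)) = Mul(I, Pow(1936958, Rational(1, 2)))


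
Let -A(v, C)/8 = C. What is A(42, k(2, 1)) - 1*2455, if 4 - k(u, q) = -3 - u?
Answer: -2527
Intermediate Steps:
k(u, q) = 7 + u (k(u, q) = 4 - (-3 - u) = 4 + (3 + u) = 7 + u)
A(v, C) = -8*C
A(42, k(2, 1)) - 1*2455 = -8*(7 + 2) - 1*2455 = -8*9 - 2455 = -72 - 2455 = -2527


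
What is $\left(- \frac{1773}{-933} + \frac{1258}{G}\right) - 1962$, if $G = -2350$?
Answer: $- \frac{716465044}{365425} \approx -1960.6$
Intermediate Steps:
$\left(- \frac{1773}{-933} + \frac{1258}{G}\right) - 1962 = \left(- \frac{1773}{-933} + \frac{1258}{-2350}\right) - 1962 = \left(\left(-1773\right) \left(- \frac{1}{933}\right) + 1258 \left(- \frac{1}{2350}\right)\right) - 1962 = \left(\frac{591}{311} - \frac{629}{1175}\right) - 1962 = \frac{498806}{365425} - 1962 = - \frac{716465044}{365425}$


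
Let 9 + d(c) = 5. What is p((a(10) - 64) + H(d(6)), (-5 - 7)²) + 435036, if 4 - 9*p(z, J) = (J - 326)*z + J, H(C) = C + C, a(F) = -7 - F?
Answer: 1299662/3 ≈ 4.3322e+5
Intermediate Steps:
d(c) = -4 (d(c) = -9 + 5 = -4)
H(C) = 2*C
p(z, J) = 4/9 - J/9 - z*(-326 + J)/9 (p(z, J) = 4/9 - ((J - 326)*z + J)/9 = 4/9 - ((-326 + J)*z + J)/9 = 4/9 - (z*(-326 + J) + J)/9 = 4/9 - (J + z*(-326 + J))/9 = 4/9 + (-J/9 - z*(-326 + J)/9) = 4/9 - J/9 - z*(-326 + J)/9)
p((a(10) - 64) + H(d(6)), (-5 - 7)²) + 435036 = (4/9 - (-5 - 7)²/9 + 326*(((-7 - 1*10) - 64) + 2*(-4))/9 - (-5 - 7)²*(((-7 - 1*10) - 64) + 2*(-4))/9) + 435036 = (4/9 - ⅑*(-12)² + 326*(((-7 - 10) - 64) - 8)/9 - ⅑*(-12)²*(((-7 - 10) - 64) - 8)) + 435036 = (4/9 - ⅑*144 + 326*((-17 - 64) - 8)/9 - ⅑*144*((-17 - 64) - 8)) + 435036 = (4/9 - 16 + 326*(-81 - 8)/9 - ⅑*144*(-81 - 8)) + 435036 = (4/9 - 16 + (326/9)*(-89) - ⅑*144*(-89)) + 435036 = (4/9 - 16 - 29014/9 + 1424) + 435036 = -5446/3 + 435036 = 1299662/3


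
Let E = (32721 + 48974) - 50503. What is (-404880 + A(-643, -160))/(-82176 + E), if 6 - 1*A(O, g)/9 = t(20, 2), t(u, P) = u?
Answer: 202503/25492 ≈ 7.9438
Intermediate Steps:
A(O, g) = -126 (A(O, g) = 54 - 9*20 = 54 - 180 = -126)
E = 31192 (E = 81695 - 50503 = 31192)
(-404880 + A(-643, -160))/(-82176 + E) = (-404880 - 126)/(-82176 + 31192) = -405006/(-50984) = -405006*(-1/50984) = 202503/25492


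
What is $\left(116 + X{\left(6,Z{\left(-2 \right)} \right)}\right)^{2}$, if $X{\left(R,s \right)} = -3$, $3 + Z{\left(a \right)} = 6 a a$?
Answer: $12769$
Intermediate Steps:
$Z{\left(a \right)} = -3 + 6 a^{2}$ ($Z{\left(a \right)} = -3 + 6 a a = -3 + 6 a^{2}$)
$\left(116 + X{\left(6,Z{\left(-2 \right)} \right)}\right)^{2} = \left(116 - 3\right)^{2} = 113^{2} = 12769$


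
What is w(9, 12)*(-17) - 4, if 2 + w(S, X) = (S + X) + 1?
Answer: -344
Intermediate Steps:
w(S, X) = -1 + S + X (w(S, X) = -2 + ((S + X) + 1) = -2 + (1 + S + X) = -1 + S + X)
w(9, 12)*(-17) - 4 = (-1 + 9 + 12)*(-17) - 4 = 20*(-17) - 4 = -340 - 4 = -344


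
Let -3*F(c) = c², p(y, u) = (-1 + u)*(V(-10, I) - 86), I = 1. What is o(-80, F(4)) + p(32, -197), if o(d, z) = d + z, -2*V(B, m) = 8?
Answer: 53204/3 ≈ 17735.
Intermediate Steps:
V(B, m) = -4 (V(B, m) = -½*8 = -4)
p(y, u) = 90 - 90*u (p(y, u) = (-1 + u)*(-4 - 86) = (-1 + u)*(-90) = 90 - 90*u)
F(c) = -c²/3
o(-80, F(4)) + p(32, -197) = (-80 - ⅓*4²) + (90 - 90*(-197)) = (-80 - ⅓*16) + (90 + 17730) = (-80 - 16/3) + 17820 = -256/3 + 17820 = 53204/3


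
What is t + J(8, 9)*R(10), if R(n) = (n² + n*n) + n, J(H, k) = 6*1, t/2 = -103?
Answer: 1054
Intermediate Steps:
t = -206 (t = 2*(-103) = -206)
J(H, k) = 6
R(n) = n + 2*n² (R(n) = (n² + n²) + n = 2*n² + n = n + 2*n²)
t + J(8, 9)*R(10) = -206 + 6*(10*(1 + 2*10)) = -206 + 6*(10*(1 + 20)) = -206 + 6*(10*21) = -206 + 6*210 = -206 + 1260 = 1054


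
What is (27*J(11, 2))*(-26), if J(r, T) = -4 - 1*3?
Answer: 4914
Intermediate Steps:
J(r, T) = -7 (J(r, T) = -4 - 3 = -7)
(27*J(11, 2))*(-26) = (27*(-7))*(-26) = -189*(-26) = 4914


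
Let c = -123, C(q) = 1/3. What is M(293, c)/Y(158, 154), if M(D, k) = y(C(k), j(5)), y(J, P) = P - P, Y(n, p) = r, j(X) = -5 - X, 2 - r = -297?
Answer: 0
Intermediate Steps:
r = 299 (r = 2 - 1*(-297) = 2 + 297 = 299)
C(q) = ⅓
Y(n, p) = 299
y(J, P) = 0
M(D, k) = 0
M(293, c)/Y(158, 154) = 0/299 = 0*(1/299) = 0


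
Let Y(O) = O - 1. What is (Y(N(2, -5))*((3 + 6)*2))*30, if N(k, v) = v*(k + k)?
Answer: -11340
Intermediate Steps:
N(k, v) = 2*k*v (N(k, v) = v*(2*k) = 2*k*v)
Y(O) = -1 + O
(Y(N(2, -5))*((3 + 6)*2))*30 = ((-1 + 2*2*(-5))*((3 + 6)*2))*30 = ((-1 - 20)*(9*2))*30 = -21*18*30 = -378*30 = -11340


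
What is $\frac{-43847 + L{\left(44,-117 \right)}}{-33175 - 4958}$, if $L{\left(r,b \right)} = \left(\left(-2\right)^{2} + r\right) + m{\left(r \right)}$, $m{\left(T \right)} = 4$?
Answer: $\frac{2305}{2007} \approx 1.1485$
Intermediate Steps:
$L{\left(r,b \right)} = 8 + r$ ($L{\left(r,b \right)} = \left(\left(-2\right)^{2} + r\right) + 4 = \left(4 + r\right) + 4 = 8 + r$)
$\frac{-43847 + L{\left(44,-117 \right)}}{-33175 - 4958} = \frac{-43847 + \left(8 + 44\right)}{-33175 - 4958} = \frac{-43847 + 52}{-33175 - 4958} = - \frac{43795}{-33175 - 4958} = - \frac{43795}{-38133} = \left(-43795\right) \left(- \frac{1}{38133}\right) = \frac{2305}{2007}$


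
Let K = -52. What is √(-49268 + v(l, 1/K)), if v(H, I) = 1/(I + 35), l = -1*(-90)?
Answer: 2*I*√40753985590/1819 ≈ 221.96*I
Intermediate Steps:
l = 90
v(H, I) = 1/(35 + I)
√(-49268 + v(l, 1/K)) = √(-49268 + 1/(35 + 1/(-52))) = √(-49268 + 1/(35 - 1/52)) = √(-49268 + 1/(1819/52)) = √(-49268 + 52/1819) = √(-89618440/1819) = 2*I*√40753985590/1819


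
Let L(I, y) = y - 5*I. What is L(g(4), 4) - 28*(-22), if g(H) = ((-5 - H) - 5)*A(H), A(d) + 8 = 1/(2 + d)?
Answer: 215/3 ≈ 71.667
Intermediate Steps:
A(d) = -8 + 1/(2 + d)
g(H) = (-15 - 8*H)*(-10 - H)/(2 + H) (g(H) = ((-5 - H) - 5)*((-15 - 8*H)/(2 + H)) = (-10 - H)*((-15 - 8*H)/(2 + H)) = (-15 - 8*H)*(-10 - H)/(2 + H))
L(g(4), 4) - 28*(-22) = (4 - 5*(10 + 4)*(15 + 8*4)/(2 + 4)) - 28*(-22) = (4 - 5*14*(15 + 32)/6) + 616 = (4 - 5*14*47/6) + 616 = (4 - 5*329/3) + 616 = (4 - 1645/3) + 616 = -1633/3 + 616 = 215/3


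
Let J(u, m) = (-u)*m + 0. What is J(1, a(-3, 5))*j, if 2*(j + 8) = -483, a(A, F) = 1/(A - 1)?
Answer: -499/8 ≈ -62.375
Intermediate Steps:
a(A, F) = 1/(-1 + A)
J(u, m) = -m*u (J(u, m) = -m*u + 0 = -m*u)
j = -499/2 (j = -8 + (½)*(-483) = -8 - 483/2 = -499/2 ≈ -249.50)
J(1, a(-3, 5))*j = -1*1/(-1 - 3)*(-499/2) = -1*1/(-4)*(-499/2) = -1*(-¼)*1*(-499/2) = (¼)*(-499/2) = -499/8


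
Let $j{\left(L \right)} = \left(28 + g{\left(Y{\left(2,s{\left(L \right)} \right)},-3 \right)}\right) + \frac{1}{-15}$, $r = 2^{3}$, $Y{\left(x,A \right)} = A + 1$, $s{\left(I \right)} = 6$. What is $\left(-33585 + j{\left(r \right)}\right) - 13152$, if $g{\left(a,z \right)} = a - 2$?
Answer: $- \frac{700561}{15} \approx -46704.0$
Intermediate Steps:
$Y{\left(x,A \right)} = 1 + A$
$g{\left(a,z \right)} = -2 + a$
$r = 8$
$j{\left(L \right)} = \frac{494}{15}$ ($j{\left(L \right)} = \left(28 + \left(-2 + \left(1 + 6\right)\right)\right) + \frac{1}{-15} = \left(28 + \left(-2 + 7\right)\right) - \frac{1}{15} = \left(28 + 5\right) - \frac{1}{15} = 33 - \frac{1}{15} = \frac{494}{15}$)
$\left(-33585 + j{\left(r \right)}\right) - 13152 = \left(-33585 + \frac{494}{15}\right) - 13152 = - \frac{503281}{15} - 13152 = - \frac{700561}{15}$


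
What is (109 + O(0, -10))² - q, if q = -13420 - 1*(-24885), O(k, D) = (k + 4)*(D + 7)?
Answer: -2056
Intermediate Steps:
O(k, D) = (4 + k)*(7 + D)
q = 11465 (q = -13420 + 24885 = 11465)
(109 + O(0, -10))² - q = (109 + (28 + 4*(-10) + 7*0 - 10*0))² - 1*11465 = (109 + (28 - 40 + 0 + 0))² - 11465 = (109 - 12)² - 11465 = 97² - 11465 = 9409 - 11465 = -2056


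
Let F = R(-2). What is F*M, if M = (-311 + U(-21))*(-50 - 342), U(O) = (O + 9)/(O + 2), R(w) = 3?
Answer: 6934872/19 ≈ 3.6499e+5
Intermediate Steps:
U(O) = (9 + O)/(2 + O)
F = 3
M = 2311624/19 (M = (-311 + (9 - 21)/(2 - 21))*(-50 - 342) = (-311 - 12/(-19))*(-392) = (-311 - 1/19*(-12))*(-392) = (-311 + 12/19)*(-392) = -5897/19*(-392) = 2311624/19 ≈ 1.2166e+5)
F*M = 3*(2311624/19) = 6934872/19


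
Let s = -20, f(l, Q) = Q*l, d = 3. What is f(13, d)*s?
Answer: -780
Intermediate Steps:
f(13, d)*s = (3*13)*(-20) = 39*(-20) = -780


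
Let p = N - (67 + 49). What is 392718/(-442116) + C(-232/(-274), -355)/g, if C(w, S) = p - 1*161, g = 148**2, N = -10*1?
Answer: -727415197/807009072 ≈ -0.90137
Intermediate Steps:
N = -10
g = 21904
p = -126 (p = -10 - (67 + 49) = -10 - 1*116 = -10 - 116 = -126)
C(w, S) = -287 (C(w, S) = -126 - 1*161 = -126 - 161 = -287)
392718/(-442116) + C(-232/(-274), -355)/g = 392718/(-442116) - 287/21904 = 392718*(-1/442116) - 287*1/21904 = -65453/73686 - 287/21904 = -727415197/807009072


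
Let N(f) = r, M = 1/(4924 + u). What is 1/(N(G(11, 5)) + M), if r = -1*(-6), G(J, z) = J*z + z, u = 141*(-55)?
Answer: 2831/16985 ≈ 0.16668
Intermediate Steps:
u = -7755
G(J, z) = z + J*z
M = -1/2831 (M = 1/(4924 - 7755) = 1/(-2831) = -1/2831 ≈ -0.00035323)
r = 6
N(f) = 6
1/(N(G(11, 5)) + M) = 1/(6 - 1/2831) = 1/(16985/2831) = 2831/16985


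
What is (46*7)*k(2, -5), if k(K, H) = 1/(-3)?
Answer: -322/3 ≈ -107.33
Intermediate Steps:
k(K, H) = -⅓
(46*7)*k(2, -5) = (46*7)*(-⅓) = 322*(-⅓) = -322/3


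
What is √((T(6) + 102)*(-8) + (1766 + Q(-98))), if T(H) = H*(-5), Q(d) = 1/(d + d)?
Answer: √233239/14 ≈ 34.496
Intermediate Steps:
Q(d) = 1/(2*d)
T(H) = -5*H
√((T(6) + 102)*(-8) + (1766 + Q(-98))) = √((-5*6 + 102)*(-8) + (1766 + (½)/(-98))) = √((-30 + 102)*(-8) + (1766 + (½)*(-1/98))) = √(72*(-8) + (1766 - 1/196)) = √(-576 + 346135/196) = √(233239/196) = √233239/14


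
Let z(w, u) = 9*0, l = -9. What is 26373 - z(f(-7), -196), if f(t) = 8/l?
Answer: 26373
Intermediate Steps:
f(t) = -8/9 (f(t) = 8/(-9) = 8*(-⅑) = -8/9)
z(w, u) = 0
26373 - z(f(-7), -196) = 26373 - 1*0 = 26373 + 0 = 26373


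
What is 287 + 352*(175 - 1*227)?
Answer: -18017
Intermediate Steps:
287 + 352*(175 - 1*227) = 287 + 352*(175 - 227) = 287 + 352*(-52) = 287 - 18304 = -18017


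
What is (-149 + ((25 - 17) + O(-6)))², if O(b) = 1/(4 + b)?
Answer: 80089/4 ≈ 20022.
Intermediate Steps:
(-149 + ((25 - 17) + O(-6)))² = (-149 + ((25 - 17) + 1/(4 - 6)))² = (-149 + (8 + 1/(-2)))² = (-149 + (8 - ½))² = (-149 + 15/2)² = (-283/2)² = 80089/4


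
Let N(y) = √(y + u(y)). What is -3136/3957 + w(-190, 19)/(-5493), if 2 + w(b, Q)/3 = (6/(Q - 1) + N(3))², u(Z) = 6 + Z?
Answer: -17346077/21735801 - 4*√3/5493 ≈ -0.79930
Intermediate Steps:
N(y) = √(6 + 2*y) (N(y) = √(y + (6 + y)) = √(6 + 2*y))
w(b, Q) = -6 + 3*(2*√3 + 6/(-1 + Q))² (w(b, Q) = -6 + 3*(6/(Q - 1) + √(6 + 2*3))² = -6 + 3*(6/(-1 + Q) + √(6 + 6))² = -6 + 3*(6/(-1 + Q) + √12)² = -6 + 3*(6/(-1 + Q) + 2*√3)² = -6 + 3*(2*√3 + 6/(-1 + Q))²)
-3136/3957 + w(-190, 19)/(-5493) = -3136/3957 + (-6 + 12*(3 - √3 + 19*√3)²/(-1 + 19)²)/(-5493) = -3136*1/3957 + (-6 + 12*(3 + 18*√3)²/18²)*(-1/5493) = -3136/3957 + (-6 + 12*(1/324)*(3 + 18*√3)²)*(-1/5493) = -3136/3957 + (-6 + (3 + 18*√3)²/27)*(-1/5493) = -3136/3957 + (2/1831 - (3 + 18*√3)²/148311) = -5734102/7245267 - (3 + 18*√3)²/148311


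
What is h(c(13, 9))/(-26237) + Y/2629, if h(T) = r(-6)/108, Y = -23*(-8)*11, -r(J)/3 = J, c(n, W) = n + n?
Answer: 28965409/37623858 ≈ 0.76987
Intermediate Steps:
c(n, W) = 2*n
r(J) = -3*J
Y = 2024 (Y = 184*11 = 2024)
h(T) = 1/6 (h(T) = -3*(-6)/108 = 18*(1/108) = 1/6)
h(c(13, 9))/(-26237) + Y/2629 = (1/6)/(-26237) + 2024/2629 = (1/6)*(-1/26237) + 2024*(1/2629) = -1/157422 + 184/239 = 28965409/37623858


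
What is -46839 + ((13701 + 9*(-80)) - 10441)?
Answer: -44299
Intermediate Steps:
-46839 + ((13701 + 9*(-80)) - 10441) = -46839 + ((13701 - 720) - 10441) = -46839 + (12981 - 10441) = -46839 + 2540 = -44299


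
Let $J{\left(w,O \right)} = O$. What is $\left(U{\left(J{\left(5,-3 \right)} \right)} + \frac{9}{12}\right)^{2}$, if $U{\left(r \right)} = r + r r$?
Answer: $\frac{729}{16} \approx 45.563$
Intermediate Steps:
$U{\left(r \right)} = r + r^{2}$
$\left(U{\left(J{\left(5,-3 \right)} \right)} + \frac{9}{12}\right)^{2} = \left(- 3 \left(1 - 3\right) + \frac{9}{12}\right)^{2} = \left(\left(-3\right) \left(-2\right) + 9 \cdot \frac{1}{12}\right)^{2} = \left(6 + \frac{3}{4}\right)^{2} = \left(\frac{27}{4}\right)^{2} = \frac{729}{16}$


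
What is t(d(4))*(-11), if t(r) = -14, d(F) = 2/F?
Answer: 154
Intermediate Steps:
t(d(4))*(-11) = -14*(-11) = 154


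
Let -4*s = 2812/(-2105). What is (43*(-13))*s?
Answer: -392977/2105 ≈ -186.69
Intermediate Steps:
s = 703/2105 (s = -703/(-2105) = -703*(-1)/2105 = -¼*(-2812/2105) = 703/2105 ≈ 0.33397)
(43*(-13))*s = (43*(-13))*(703/2105) = -559*703/2105 = -392977/2105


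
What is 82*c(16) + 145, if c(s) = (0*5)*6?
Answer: 145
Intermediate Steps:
c(s) = 0 (c(s) = 0*6 = 0)
82*c(16) + 145 = 82*0 + 145 = 0 + 145 = 145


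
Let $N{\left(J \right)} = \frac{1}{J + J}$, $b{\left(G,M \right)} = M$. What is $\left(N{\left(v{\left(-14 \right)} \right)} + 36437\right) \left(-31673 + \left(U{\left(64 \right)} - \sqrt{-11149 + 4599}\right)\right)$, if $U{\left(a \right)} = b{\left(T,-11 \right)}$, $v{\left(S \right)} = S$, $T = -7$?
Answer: $- \frac{8081281435}{7} - \frac{5101175 i \sqrt{262}}{28} \approx -1.1545 \cdot 10^{9} - 2.9489 \cdot 10^{6} i$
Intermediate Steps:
$N{\left(J \right)} = \frac{1}{2 J}$
$U{\left(a \right)} = -11$
$\left(N{\left(v{\left(-14 \right)} \right)} + 36437\right) \left(-31673 + \left(U{\left(64 \right)} - \sqrt{-11149 + 4599}\right)\right) = \left(\frac{1}{2 \left(-14\right)} + 36437\right) \left(-31673 - \left(11 + \sqrt{-11149 + 4599}\right)\right) = \left(\frac{1}{2} \left(- \frac{1}{14}\right) + 36437\right) \left(-31673 - \left(11 + \sqrt{-6550}\right)\right) = \left(- \frac{1}{28} + 36437\right) \left(-31673 - \left(11 + 5 i \sqrt{262}\right)\right) = \frac{1020235 \left(-31673 - \left(11 + 5 i \sqrt{262}\right)\right)}{28} = \frac{1020235 \left(-31684 - 5 i \sqrt{262}\right)}{28} = - \frac{8081281435}{7} - \frac{5101175 i \sqrt{262}}{28}$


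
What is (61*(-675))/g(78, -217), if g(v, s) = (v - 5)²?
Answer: -41175/5329 ≈ -7.7266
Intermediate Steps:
g(v, s) = (-5 + v)²
(61*(-675))/g(78, -217) = (61*(-675))/((-5 + 78)²) = -41175/(73²) = -41175/5329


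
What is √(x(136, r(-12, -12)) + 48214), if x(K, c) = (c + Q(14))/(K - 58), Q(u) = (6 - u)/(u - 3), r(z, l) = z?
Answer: 2*√2218330686/429 ≈ 219.58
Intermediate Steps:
Q(u) = (6 - u)/(-3 + u)
x(K, c) = (-8/11 + c)/(-58 + K) (x(K, c) = (c + (6 - 1*14)/(-3 + 14))/(K - 58) = (c + (6 - 14)/11)/(-58 + K) = (c + (1/11)*(-8))/(-58 + K) = (c - 8/11)/(-58 + K) = (-8/11 + c)/(-58 + K))
√(x(136, r(-12, -12)) + 48214) = √((-8/11 - 12)/(-58 + 136) + 48214) = √(-140/11/78 + 48214) = √((1/78)*(-140/11) + 48214) = √(-70/429 + 48214) = √(20683736/429) = 2*√2218330686/429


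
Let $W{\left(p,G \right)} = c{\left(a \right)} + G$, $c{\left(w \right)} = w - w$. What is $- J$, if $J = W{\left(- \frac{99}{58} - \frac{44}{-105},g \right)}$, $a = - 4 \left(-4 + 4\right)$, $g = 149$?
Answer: $-149$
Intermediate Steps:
$a = 0$ ($a = \left(-4\right) 0 = 0$)
$c{\left(w \right)} = 0$
$W{\left(p,G \right)} = G$ ($W{\left(p,G \right)} = 0 + G = G$)
$J = 149$
$- J = \left(-1\right) 149 = -149$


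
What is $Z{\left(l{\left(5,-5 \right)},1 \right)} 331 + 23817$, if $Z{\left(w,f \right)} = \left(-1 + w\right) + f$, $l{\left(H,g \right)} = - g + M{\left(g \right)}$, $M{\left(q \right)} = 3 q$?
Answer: $20507$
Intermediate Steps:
$l{\left(H,g \right)} = 2 g$ ($l{\left(H,g \right)} = - g + 3 g = 2 g$)
$Z{\left(w,f \right)} = -1 + f + w$
$Z{\left(l{\left(5,-5 \right)},1 \right)} 331 + 23817 = \left(-1 + 1 + 2 \left(-5\right)\right) 331 + 23817 = \left(-1 + 1 - 10\right) 331 + 23817 = \left(-10\right) 331 + 23817 = -3310 + 23817 = 20507$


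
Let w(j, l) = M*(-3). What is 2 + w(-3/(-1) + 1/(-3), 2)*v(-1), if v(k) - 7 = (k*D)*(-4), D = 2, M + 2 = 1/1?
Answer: 47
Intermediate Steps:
M = -1 (M = -2 + 1/1 = -2 + 1 = -1)
v(k) = 7 - 8*k (v(k) = 7 + (k*2)*(-4) = 7 + (2*k)*(-4) = 7 - 8*k)
w(j, l) = 3 (w(j, l) = -1*(-3) = 3)
2 + w(-3/(-1) + 1/(-3), 2)*v(-1) = 2 + 3*(7 - 8*(-1)) = 2 + 3*(7 + 8) = 2 + 3*15 = 2 + 45 = 47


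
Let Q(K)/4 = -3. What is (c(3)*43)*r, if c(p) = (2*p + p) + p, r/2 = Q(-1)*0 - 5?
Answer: -5160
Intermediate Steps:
Q(K) = -12 (Q(K) = 4*(-3) = -12)
r = -10 (r = 2*(-12*0 - 5) = 2*(0 - 5) = 2*(-5) = -10)
c(p) = 4*p (c(p) = 3*p + p = 4*p)
(c(3)*43)*r = ((4*3)*43)*(-10) = (12*43)*(-10) = 516*(-10) = -5160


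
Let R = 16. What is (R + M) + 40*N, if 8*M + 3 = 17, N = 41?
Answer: 6631/4 ≈ 1657.8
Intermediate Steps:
M = 7/4 (M = -3/8 + (⅛)*17 = -3/8 + 17/8 = 7/4 ≈ 1.7500)
(R + M) + 40*N = (16 + 7/4) + 40*41 = 71/4 + 1640 = 6631/4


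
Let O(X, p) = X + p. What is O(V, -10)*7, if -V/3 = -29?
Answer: 539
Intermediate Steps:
V = 87 (V = -3*(-29) = 87)
O(V, -10)*7 = (87 - 10)*7 = 77*7 = 539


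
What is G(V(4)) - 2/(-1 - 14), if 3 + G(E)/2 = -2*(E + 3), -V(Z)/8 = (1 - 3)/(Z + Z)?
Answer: -388/15 ≈ -25.867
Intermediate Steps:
V(Z) = 8/Z (V(Z) = -8*(1 - 3)/(Z + Z) = -(-16)/(2*Z) = -(-16)*1/(2*Z) = -(-8)/Z = 8/Z)
G(E) = -18 - 4*E (G(E) = -6 + 2*(-2*(E + 3)) = -6 + 2*(-2*(3 + E)) = -6 + 2*(-6 - 2*E) = -6 + (-12 - 4*E) = -18 - 4*E)
G(V(4)) - 2/(-1 - 14) = (-18 - 32/4) - 2/(-1 - 14) = (-18 - 32/4) - 2/(-15) = (-18 - 4*2) - 1/15*(-2) = (-18 - 8) + 2/15 = -26 + 2/15 = -388/15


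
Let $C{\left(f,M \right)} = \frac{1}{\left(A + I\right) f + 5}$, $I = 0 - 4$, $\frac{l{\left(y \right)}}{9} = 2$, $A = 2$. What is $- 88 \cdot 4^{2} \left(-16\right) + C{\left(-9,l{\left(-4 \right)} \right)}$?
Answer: $\frac{518145}{23} \approx 22528.0$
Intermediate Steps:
$l{\left(y \right)} = 18$ ($l{\left(y \right)} = 9 \cdot 2 = 18$)
$I = -4$ ($I = 0 - 4 = -4$)
$C{\left(f,M \right)} = \frac{1}{5 - 2 f}$ ($C{\left(f,M \right)} = \frac{1}{\left(2 - 4\right) f + 5} = \frac{1}{- 2 f + 5} = \frac{1}{5 - 2 f}$)
$- 88 \cdot 4^{2} \left(-16\right) + C{\left(-9,l{\left(-4 \right)} \right)} = - 88 \cdot 4^{2} \left(-16\right) + \frac{1}{5 - -18} = - 88 \cdot 16 \left(-16\right) + \frac{1}{5 + 18} = \left(-88\right) \left(-256\right) + \frac{1}{23} = 22528 + \frac{1}{23} = \frac{518145}{23}$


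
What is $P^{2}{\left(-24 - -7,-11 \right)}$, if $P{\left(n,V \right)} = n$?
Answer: $289$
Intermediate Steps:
$P^{2}{\left(-24 - -7,-11 \right)} = \left(-24 - -7\right)^{2} = \left(-24 + 7\right)^{2} = \left(-17\right)^{2} = 289$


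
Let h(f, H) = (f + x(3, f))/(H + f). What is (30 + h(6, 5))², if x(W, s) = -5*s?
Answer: 93636/121 ≈ 773.85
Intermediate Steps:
h(f, H) = -4*f/(H + f) (h(f, H) = (f - 5*f)/(H + f) = (-4*f)/(H + f) = -4*f/(H + f))
(30 + h(6, 5))² = (30 - 4*6/(5 + 6))² = (30 - 4*6/11)² = (30 - 4*6*1/11)² = (30 - 24/11)² = (306/11)² = 93636/121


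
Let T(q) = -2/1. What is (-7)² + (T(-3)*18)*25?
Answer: -851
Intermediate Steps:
T(q) = -2 (T(q) = -2*1 = -2)
(-7)² + (T(-3)*18)*25 = (-7)² - 2*18*25 = 49 - 36*25 = 49 - 900 = -851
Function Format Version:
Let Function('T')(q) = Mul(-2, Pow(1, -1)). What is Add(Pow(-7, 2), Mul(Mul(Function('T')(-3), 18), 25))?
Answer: -851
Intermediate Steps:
Function('T')(q) = -2 (Function('T')(q) = Mul(-2, 1) = -2)
Add(Pow(-7, 2), Mul(Mul(Function('T')(-3), 18), 25)) = Add(Pow(-7, 2), Mul(Mul(-2, 18), 25)) = Add(49, Mul(-36, 25)) = Add(49, -900) = -851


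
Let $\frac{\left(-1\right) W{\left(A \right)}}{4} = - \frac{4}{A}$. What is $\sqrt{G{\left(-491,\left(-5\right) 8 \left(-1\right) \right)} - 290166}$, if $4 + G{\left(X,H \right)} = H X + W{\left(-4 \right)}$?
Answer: $i \sqrt{309814} \approx 556.61 i$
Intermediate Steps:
$W{\left(A \right)} = \frac{16}{A}$ ($W{\left(A \right)} = - 4 \left(- \frac{4}{A}\right) = \frac{16}{A}$)
$G{\left(X,H \right)} = -8 + H X$ ($G{\left(X,H \right)} = -4 + \left(H X + \frac{16}{-4}\right) = -4 + \left(H X + 16 \left(- \frac{1}{4}\right)\right) = -4 + \left(H X - 4\right) = -4 + \left(-4 + H X\right) = -8 + H X$)
$\sqrt{G{\left(-491,\left(-5\right) 8 \left(-1\right) \right)} - 290166} = \sqrt{\left(-8 + \left(-5\right) 8 \left(-1\right) \left(-491\right)\right) - 290166} = \sqrt{\left(-8 + \left(-40\right) \left(-1\right) \left(-491\right)\right) - 290166} = \sqrt{\left(-8 + 40 \left(-491\right)\right) - 290166} = \sqrt{\left(-8 - 19640\right) - 290166} = \sqrt{-19648 - 290166} = \sqrt{-309814} = i \sqrt{309814}$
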